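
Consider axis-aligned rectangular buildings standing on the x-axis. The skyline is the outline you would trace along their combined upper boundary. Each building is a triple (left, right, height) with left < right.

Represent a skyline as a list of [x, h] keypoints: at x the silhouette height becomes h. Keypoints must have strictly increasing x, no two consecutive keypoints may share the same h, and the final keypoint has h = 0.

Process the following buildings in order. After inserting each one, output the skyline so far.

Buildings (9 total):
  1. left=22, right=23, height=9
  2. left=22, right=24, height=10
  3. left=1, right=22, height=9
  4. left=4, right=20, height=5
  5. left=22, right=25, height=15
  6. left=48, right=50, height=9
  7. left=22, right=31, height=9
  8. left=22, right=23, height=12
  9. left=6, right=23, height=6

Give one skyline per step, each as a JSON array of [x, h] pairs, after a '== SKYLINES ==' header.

== SKYLINES ==
[[22,9],[23,0]]
[[22,10],[24,0]]
[[1,9],[22,10],[24,0]]
[[1,9],[22,10],[24,0]]
[[1,9],[22,15],[25,0]]
[[1,9],[22,15],[25,0],[48,9],[50,0]]
[[1,9],[22,15],[25,9],[31,0],[48,9],[50,0]]
[[1,9],[22,15],[25,9],[31,0],[48,9],[50,0]]
[[1,9],[22,15],[25,9],[31,0],[48,9],[50,0]]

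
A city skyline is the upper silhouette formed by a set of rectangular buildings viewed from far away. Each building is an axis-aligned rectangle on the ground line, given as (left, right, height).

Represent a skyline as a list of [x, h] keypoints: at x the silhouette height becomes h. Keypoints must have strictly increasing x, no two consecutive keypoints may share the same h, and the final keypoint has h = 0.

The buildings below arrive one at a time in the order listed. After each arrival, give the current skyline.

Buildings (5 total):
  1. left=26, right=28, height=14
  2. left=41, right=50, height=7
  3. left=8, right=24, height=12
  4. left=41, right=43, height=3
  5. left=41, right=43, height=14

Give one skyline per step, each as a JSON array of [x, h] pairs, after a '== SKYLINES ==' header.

== SKYLINES ==
[[26,14],[28,0]]
[[26,14],[28,0],[41,7],[50,0]]
[[8,12],[24,0],[26,14],[28,0],[41,7],[50,0]]
[[8,12],[24,0],[26,14],[28,0],[41,7],[50,0]]
[[8,12],[24,0],[26,14],[28,0],[41,14],[43,7],[50,0]]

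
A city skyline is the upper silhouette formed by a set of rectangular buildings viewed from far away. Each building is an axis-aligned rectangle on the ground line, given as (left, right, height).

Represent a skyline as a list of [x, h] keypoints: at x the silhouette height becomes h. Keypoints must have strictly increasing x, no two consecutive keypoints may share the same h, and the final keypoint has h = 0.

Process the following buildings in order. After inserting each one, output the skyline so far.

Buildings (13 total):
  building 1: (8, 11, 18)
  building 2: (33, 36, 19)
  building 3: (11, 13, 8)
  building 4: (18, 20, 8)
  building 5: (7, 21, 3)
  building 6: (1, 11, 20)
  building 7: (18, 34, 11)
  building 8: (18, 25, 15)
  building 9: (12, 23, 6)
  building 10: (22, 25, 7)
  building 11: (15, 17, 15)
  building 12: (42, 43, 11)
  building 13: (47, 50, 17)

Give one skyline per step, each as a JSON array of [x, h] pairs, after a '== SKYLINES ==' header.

== SKYLINES ==
[[8,18],[11,0]]
[[8,18],[11,0],[33,19],[36,0]]
[[8,18],[11,8],[13,0],[33,19],[36,0]]
[[8,18],[11,8],[13,0],[18,8],[20,0],[33,19],[36,0]]
[[7,3],[8,18],[11,8],[13,3],[18,8],[20,3],[21,0],[33,19],[36,0]]
[[1,20],[11,8],[13,3],[18,8],[20,3],[21,0],[33,19],[36,0]]
[[1,20],[11,8],[13,3],[18,11],[33,19],[36,0]]
[[1,20],[11,8],[13,3],[18,15],[25,11],[33,19],[36,0]]
[[1,20],[11,8],[13,6],[18,15],[25,11],[33,19],[36,0]]
[[1,20],[11,8],[13,6],[18,15],[25,11],[33,19],[36,0]]
[[1,20],[11,8],[13,6],[15,15],[17,6],[18,15],[25,11],[33,19],[36,0]]
[[1,20],[11,8],[13,6],[15,15],[17,6],[18,15],[25,11],[33,19],[36,0],[42,11],[43,0]]
[[1,20],[11,8],[13,6],[15,15],[17,6],[18,15],[25,11],[33,19],[36,0],[42,11],[43,0],[47,17],[50,0]]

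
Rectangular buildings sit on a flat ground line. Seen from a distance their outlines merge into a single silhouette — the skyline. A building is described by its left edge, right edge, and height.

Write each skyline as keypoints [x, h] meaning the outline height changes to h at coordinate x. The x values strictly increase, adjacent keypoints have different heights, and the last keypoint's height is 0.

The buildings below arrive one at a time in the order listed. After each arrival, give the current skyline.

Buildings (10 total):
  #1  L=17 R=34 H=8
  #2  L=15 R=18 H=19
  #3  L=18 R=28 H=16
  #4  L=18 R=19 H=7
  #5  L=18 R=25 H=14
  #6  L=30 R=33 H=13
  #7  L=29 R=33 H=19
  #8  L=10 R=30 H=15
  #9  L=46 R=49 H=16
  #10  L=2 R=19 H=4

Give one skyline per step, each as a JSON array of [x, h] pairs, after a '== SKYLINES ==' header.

== SKYLINES ==
[[17,8],[34,0]]
[[15,19],[18,8],[34,0]]
[[15,19],[18,16],[28,8],[34,0]]
[[15,19],[18,16],[28,8],[34,0]]
[[15,19],[18,16],[28,8],[34,0]]
[[15,19],[18,16],[28,8],[30,13],[33,8],[34,0]]
[[15,19],[18,16],[28,8],[29,19],[33,8],[34,0]]
[[10,15],[15,19],[18,16],[28,15],[29,19],[33,8],[34,0]]
[[10,15],[15,19],[18,16],[28,15],[29,19],[33,8],[34,0],[46,16],[49,0]]
[[2,4],[10,15],[15,19],[18,16],[28,15],[29,19],[33,8],[34,0],[46,16],[49,0]]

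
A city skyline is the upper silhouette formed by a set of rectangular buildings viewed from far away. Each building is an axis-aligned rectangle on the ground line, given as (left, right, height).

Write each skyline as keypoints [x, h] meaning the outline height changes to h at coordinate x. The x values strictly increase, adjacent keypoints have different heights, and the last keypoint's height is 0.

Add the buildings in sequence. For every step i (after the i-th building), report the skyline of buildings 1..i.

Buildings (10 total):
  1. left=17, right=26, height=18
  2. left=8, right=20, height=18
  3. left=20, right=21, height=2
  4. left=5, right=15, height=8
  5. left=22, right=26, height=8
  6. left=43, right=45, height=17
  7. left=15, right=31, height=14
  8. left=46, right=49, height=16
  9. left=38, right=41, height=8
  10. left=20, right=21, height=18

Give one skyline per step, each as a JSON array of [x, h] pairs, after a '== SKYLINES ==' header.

== SKYLINES ==
[[17,18],[26,0]]
[[8,18],[26,0]]
[[8,18],[26,0]]
[[5,8],[8,18],[26,0]]
[[5,8],[8,18],[26,0]]
[[5,8],[8,18],[26,0],[43,17],[45,0]]
[[5,8],[8,18],[26,14],[31,0],[43,17],[45,0]]
[[5,8],[8,18],[26,14],[31,0],[43,17],[45,0],[46,16],[49,0]]
[[5,8],[8,18],[26,14],[31,0],[38,8],[41,0],[43,17],[45,0],[46,16],[49,0]]
[[5,8],[8,18],[26,14],[31,0],[38,8],[41,0],[43,17],[45,0],[46,16],[49,0]]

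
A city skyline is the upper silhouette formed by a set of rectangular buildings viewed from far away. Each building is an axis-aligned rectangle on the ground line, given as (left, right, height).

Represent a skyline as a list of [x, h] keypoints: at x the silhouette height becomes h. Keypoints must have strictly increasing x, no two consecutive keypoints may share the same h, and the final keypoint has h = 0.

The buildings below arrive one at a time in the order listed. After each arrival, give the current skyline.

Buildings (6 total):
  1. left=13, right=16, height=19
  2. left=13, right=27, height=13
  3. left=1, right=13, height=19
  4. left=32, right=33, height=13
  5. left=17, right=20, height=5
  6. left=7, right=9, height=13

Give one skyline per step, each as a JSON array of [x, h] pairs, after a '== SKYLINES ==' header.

== SKYLINES ==
[[13,19],[16,0]]
[[13,19],[16,13],[27,0]]
[[1,19],[16,13],[27,0]]
[[1,19],[16,13],[27,0],[32,13],[33,0]]
[[1,19],[16,13],[27,0],[32,13],[33,0]]
[[1,19],[16,13],[27,0],[32,13],[33,0]]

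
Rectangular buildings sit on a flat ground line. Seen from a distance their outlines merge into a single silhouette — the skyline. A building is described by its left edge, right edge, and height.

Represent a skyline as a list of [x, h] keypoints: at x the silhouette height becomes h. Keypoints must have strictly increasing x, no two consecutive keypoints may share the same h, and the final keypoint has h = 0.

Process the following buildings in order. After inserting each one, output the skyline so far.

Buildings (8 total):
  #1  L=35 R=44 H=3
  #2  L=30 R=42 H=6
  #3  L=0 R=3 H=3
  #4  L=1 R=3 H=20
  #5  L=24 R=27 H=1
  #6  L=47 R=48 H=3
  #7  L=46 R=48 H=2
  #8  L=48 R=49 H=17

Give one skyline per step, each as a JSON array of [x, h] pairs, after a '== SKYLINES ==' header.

== SKYLINES ==
[[35,3],[44,0]]
[[30,6],[42,3],[44,0]]
[[0,3],[3,0],[30,6],[42,3],[44,0]]
[[0,3],[1,20],[3,0],[30,6],[42,3],[44,0]]
[[0,3],[1,20],[3,0],[24,1],[27,0],[30,6],[42,3],[44,0]]
[[0,3],[1,20],[3,0],[24,1],[27,0],[30,6],[42,3],[44,0],[47,3],[48,0]]
[[0,3],[1,20],[3,0],[24,1],[27,0],[30,6],[42,3],[44,0],[46,2],[47,3],[48,0]]
[[0,3],[1,20],[3,0],[24,1],[27,0],[30,6],[42,3],[44,0],[46,2],[47,3],[48,17],[49,0]]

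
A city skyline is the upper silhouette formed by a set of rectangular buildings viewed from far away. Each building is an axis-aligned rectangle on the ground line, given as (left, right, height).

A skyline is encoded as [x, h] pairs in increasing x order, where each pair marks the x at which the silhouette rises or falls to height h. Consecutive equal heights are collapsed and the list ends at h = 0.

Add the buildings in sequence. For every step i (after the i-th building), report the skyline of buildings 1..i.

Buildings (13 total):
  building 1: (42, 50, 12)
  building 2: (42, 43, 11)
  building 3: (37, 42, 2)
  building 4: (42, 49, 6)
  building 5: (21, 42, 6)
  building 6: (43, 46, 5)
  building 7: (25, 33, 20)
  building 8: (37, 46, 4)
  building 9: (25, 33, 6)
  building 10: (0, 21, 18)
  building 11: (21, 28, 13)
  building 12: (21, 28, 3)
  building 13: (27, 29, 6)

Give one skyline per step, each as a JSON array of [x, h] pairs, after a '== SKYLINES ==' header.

== SKYLINES ==
[[42,12],[50,0]]
[[42,12],[50,0]]
[[37,2],[42,12],[50,0]]
[[37,2],[42,12],[50,0]]
[[21,6],[42,12],[50,0]]
[[21,6],[42,12],[50,0]]
[[21,6],[25,20],[33,6],[42,12],[50,0]]
[[21,6],[25,20],[33,6],[42,12],[50,0]]
[[21,6],[25,20],[33,6],[42,12],[50,0]]
[[0,18],[21,6],[25,20],[33,6],[42,12],[50,0]]
[[0,18],[21,13],[25,20],[33,6],[42,12],[50,0]]
[[0,18],[21,13],[25,20],[33,6],[42,12],[50,0]]
[[0,18],[21,13],[25,20],[33,6],[42,12],[50,0]]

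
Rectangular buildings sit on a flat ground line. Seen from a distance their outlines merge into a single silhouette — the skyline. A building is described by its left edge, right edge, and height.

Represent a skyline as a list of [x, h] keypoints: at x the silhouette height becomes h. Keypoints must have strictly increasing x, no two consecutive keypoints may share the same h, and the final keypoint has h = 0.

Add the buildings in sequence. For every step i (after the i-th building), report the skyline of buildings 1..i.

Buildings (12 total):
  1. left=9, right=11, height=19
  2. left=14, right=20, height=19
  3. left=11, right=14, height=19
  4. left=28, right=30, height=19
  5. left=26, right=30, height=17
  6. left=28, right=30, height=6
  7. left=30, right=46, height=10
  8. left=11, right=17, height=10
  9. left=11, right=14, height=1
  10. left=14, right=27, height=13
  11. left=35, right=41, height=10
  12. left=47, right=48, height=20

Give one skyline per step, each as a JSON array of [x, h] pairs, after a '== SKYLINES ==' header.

== SKYLINES ==
[[9,19],[11,0]]
[[9,19],[11,0],[14,19],[20,0]]
[[9,19],[20,0]]
[[9,19],[20,0],[28,19],[30,0]]
[[9,19],[20,0],[26,17],[28,19],[30,0]]
[[9,19],[20,0],[26,17],[28,19],[30,0]]
[[9,19],[20,0],[26,17],[28,19],[30,10],[46,0]]
[[9,19],[20,0],[26,17],[28,19],[30,10],[46,0]]
[[9,19],[20,0],[26,17],[28,19],[30,10],[46,0]]
[[9,19],[20,13],[26,17],[28,19],[30,10],[46,0]]
[[9,19],[20,13],[26,17],[28,19],[30,10],[46,0]]
[[9,19],[20,13],[26,17],[28,19],[30,10],[46,0],[47,20],[48,0]]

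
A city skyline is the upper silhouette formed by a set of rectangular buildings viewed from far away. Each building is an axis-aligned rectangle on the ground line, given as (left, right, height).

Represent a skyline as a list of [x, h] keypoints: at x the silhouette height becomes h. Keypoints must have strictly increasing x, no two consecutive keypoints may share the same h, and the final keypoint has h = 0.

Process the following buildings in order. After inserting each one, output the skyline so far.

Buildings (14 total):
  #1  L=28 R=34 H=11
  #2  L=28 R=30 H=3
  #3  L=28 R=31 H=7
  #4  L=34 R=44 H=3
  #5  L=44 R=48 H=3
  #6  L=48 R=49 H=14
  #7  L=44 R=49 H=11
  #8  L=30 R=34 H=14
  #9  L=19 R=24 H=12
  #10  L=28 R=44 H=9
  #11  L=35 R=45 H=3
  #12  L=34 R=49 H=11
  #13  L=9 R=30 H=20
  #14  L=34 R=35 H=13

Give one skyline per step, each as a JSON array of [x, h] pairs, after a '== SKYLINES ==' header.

== SKYLINES ==
[[28,11],[34,0]]
[[28,11],[34,0]]
[[28,11],[34,0]]
[[28,11],[34,3],[44,0]]
[[28,11],[34,3],[48,0]]
[[28,11],[34,3],[48,14],[49,0]]
[[28,11],[34,3],[44,11],[48,14],[49,0]]
[[28,11],[30,14],[34,3],[44,11],[48,14],[49,0]]
[[19,12],[24,0],[28,11],[30,14],[34,3],[44,11],[48,14],[49,0]]
[[19,12],[24,0],[28,11],[30,14],[34,9],[44,11],[48,14],[49,0]]
[[19,12],[24,0],[28,11],[30,14],[34,9],[44,11],[48,14],[49,0]]
[[19,12],[24,0],[28,11],[30,14],[34,11],[48,14],[49,0]]
[[9,20],[30,14],[34,11],[48,14],[49,0]]
[[9,20],[30,14],[34,13],[35,11],[48,14],[49,0]]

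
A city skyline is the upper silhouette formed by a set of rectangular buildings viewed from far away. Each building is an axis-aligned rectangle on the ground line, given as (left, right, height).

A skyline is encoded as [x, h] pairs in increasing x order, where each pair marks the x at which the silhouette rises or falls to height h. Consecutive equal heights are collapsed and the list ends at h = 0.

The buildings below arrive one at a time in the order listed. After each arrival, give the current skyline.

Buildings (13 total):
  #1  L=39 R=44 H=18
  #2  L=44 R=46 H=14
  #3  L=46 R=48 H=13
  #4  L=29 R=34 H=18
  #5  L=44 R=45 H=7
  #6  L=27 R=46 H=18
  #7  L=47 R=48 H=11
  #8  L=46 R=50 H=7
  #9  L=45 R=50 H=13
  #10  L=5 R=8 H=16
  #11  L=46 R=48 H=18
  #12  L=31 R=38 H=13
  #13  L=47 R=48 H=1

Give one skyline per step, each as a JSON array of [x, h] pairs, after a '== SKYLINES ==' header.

== SKYLINES ==
[[39,18],[44,0]]
[[39,18],[44,14],[46,0]]
[[39,18],[44,14],[46,13],[48,0]]
[[29,18],[34,0],[39,18],[44,14],[46,13],[48,0]]
[[29,18],[34,0],[39,18],[44,14],[46,13],[48,0]]
[[27,18],[46,13],[48,0]]
[[27,18],[46,13],[48,0]]
[[27,18],[46,13],[48,7],[50,0]]
[[27,18],[46,13],[50,0]]
[[5,16],[8,0],[27,18],[46,13],[50,0]]
[[5,16],[8,0],[27,18],[48,13],[50,0]]
[[5,16],[8,0],[27,18],[48,13],[50,0]]
[[5,16],[8,0],[27,18],[48,13],[50,0]]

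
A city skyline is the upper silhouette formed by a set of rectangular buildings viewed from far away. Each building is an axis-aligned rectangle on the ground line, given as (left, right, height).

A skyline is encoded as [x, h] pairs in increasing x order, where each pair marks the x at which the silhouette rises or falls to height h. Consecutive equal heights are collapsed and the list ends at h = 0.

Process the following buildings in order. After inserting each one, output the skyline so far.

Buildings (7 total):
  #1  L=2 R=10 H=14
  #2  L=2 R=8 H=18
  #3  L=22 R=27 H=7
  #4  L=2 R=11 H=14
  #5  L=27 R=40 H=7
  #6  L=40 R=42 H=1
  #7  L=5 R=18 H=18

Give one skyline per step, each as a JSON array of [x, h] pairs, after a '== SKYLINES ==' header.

== SKYLINES ==
[[2,14],[10,0]]
[[2,18],[8,14],[10,0]]
[[2,18],[8,14],[10,0],[22,7],[27,0]]
[[2,18],[8,14],[11,0],[22,7],[27,0]]
[[2,18],[8,14],[11,0],[22,7],[40,0]]
[[2,18],[8,14],[11,0],[22,7],[40,1],[42,0]]
[[2,18],[18,0],[22,7],[40,1],[42,0]]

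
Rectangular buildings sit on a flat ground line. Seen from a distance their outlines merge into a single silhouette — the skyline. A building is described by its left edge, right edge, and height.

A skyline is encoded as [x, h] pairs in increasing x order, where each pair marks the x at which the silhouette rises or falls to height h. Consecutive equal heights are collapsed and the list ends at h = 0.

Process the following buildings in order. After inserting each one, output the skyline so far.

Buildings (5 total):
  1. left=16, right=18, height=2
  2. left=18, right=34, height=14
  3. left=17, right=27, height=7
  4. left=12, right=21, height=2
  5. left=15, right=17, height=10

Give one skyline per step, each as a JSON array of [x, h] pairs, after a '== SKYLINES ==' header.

== SKYLINES ==
[[16,2],[18,0]]
[[16,2],[18,14],[34,0]]
[[16,2],[17,7],[18,14],[34,0]]
[[12,2],[17,7],[18,14],[34,0]]
[[12,2],[15,10],[17,7],[18,14],[34,0]]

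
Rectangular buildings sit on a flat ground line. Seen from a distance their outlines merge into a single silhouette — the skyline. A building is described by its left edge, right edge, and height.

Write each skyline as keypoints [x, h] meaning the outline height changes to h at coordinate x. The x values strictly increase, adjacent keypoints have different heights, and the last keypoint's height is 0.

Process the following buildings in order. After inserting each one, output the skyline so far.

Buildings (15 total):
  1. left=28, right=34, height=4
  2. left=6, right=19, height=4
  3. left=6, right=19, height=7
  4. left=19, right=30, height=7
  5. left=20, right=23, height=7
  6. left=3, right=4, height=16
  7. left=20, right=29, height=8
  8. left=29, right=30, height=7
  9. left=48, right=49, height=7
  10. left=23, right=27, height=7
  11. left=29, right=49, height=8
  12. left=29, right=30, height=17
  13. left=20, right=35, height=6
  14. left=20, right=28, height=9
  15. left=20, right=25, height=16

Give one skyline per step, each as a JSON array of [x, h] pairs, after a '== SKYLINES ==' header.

== SKYLINES ==
[[28,4],[34,0]]
[[6,4],[19,0],[28,4],[34,0]]
[[6,7],[19,0],[28,4],[34,0]]
[[6,7],[30,4],[34,0]]
[[6,7],[30,4],[34,0]]
[[3,16],[4,0],[6,7],[30,4],[34,0]]
[[3,16],[4,0],[6,7],[20,8],[29,7],[30,4],[34,0]]
[[3,16],[4,0],[6,7],[20,8],[29,7],[30,4],[34,0]]
[[3,16],[4,0],[6,7],[20,8],[29,7],[30,4],[34,0],[48,7],[49,0]]
[[3,16],[4,0],[6,7],[20,8],[29,7],[30,4],[34,0],[48,7],[49,0]]
[[3,16],[4,0],[6,7],[20,8],[49,0]]
[[3,16],[4,0],[6,7],[20,8],[29,17],[30,8],[49,0]]
[[3,16],[4,0],[6,7],[20,8],[29,17],[30,8],[49,0]]
[[3,16],[4,0],[6,7],[20,9],[28,8],[29,17],[30,8],[49,0]]
[[3,16],[4,0],[6,7],[20,16],[25,9],[28,8],[29,17],[30,8],[49,0]]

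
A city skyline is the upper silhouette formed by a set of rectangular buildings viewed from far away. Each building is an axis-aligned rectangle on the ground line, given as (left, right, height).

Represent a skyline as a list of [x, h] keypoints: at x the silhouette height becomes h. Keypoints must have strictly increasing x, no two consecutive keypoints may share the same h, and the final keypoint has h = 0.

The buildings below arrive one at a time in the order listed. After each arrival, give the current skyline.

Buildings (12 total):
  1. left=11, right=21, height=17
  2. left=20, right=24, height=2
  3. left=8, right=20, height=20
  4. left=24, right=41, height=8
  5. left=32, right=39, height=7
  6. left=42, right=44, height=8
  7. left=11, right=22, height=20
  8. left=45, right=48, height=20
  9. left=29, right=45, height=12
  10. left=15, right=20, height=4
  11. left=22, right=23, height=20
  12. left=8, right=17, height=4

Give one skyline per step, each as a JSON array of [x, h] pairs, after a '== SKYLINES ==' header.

== SKYLINES ==
[[11,17],[21,0]]
[[11,17],[21,2],[24,0]]
[[8,20],[20,17],[21,2],[24,0]]
[[8,20],[20,17],[21,2],[24,8],[41,0]]
[[8,20],[20,17],[21,2],[24,8],[41,0]]
[[8,20],[20,17],[21,2],[24,8],[41,0],[42,8],[44,0]]
[[8,20],[22,2],[24,8],[41,0],[42,8],[44,0]]
[[8,20],[22,2],[24,8],[41,0],[42,8],[44,0],[45,20],[48,0]]
[[8,20],[22,2],[24,8],[29,12],[45,20],[48,0]]
[[8,20],[22,2],[24,8],[29,12],[45,20],[48,0]]
[[8,20],[23,2],[24,8],[29,12],[45,20],[48,0]]
[[8,20],[23,2],[24,8],[29,12],[45,20],[48,0]]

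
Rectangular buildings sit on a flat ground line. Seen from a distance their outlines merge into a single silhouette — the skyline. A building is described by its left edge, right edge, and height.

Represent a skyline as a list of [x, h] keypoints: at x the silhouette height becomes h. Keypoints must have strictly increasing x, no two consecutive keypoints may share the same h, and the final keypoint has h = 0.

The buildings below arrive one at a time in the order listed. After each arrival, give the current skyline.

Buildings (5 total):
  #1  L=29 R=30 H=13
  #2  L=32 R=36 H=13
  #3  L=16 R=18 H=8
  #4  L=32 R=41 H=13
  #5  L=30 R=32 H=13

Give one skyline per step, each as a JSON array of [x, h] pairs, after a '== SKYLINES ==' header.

== SKYLINES ==
[[29,13],[30,0]]
[[29,13],[30,0],[32,13],[36,0]]
[[16,8],[18,0],[29,13],[30,0],[32,13],[36,0]]
[[16,8],[18,0],[29,13],[30,0],[32,13],[41,0]]
[[16,8],[18,0],[29,13],[41,0]]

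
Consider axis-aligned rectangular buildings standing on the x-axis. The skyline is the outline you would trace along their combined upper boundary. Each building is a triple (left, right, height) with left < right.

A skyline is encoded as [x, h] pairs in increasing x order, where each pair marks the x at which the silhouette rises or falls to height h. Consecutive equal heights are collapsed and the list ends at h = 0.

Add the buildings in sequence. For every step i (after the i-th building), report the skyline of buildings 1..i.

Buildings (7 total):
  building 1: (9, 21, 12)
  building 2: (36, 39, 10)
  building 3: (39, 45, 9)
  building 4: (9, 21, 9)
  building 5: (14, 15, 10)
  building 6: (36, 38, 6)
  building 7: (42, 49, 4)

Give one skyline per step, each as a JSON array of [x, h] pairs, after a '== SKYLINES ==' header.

== SKYLINES ==
[[9,12],[21,0]]
[[9,12],[21,0],[36,10],[39,0]]
[[9,12],[21,0],[36,10],[39,9],[45,0]]
[[9,12],[21,0],[36,10],[39,9],[45,0]]
[[9,12],[21,0],[36,10],[39,9],[45,0]]
[[9,12],[21,0],[36,10],[39,9],[45,0]]
[[9,12],[21,0],[36,10],[39,9],[45,4],[49,0]]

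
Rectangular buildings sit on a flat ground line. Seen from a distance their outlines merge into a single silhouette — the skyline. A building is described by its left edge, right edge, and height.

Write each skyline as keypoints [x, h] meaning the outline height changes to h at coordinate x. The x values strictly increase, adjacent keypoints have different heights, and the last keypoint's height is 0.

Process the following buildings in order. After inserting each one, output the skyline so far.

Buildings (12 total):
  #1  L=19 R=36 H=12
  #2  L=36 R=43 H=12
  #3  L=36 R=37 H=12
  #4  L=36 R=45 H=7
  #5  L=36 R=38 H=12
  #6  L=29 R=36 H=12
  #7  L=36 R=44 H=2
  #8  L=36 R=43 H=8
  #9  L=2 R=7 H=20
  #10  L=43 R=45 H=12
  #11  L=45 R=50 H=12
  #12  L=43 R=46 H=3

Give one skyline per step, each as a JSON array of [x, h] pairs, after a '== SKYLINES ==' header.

== SKYLINES ==
[[19,12],[36,0]]
[[19,12],[43,0]]
[[19,12],[43,0]]
[[19,12],[43,7],[45,0]]
[[19,12],[43,7],[45,0]]
[[19,12],[43,7],[45,0]]
[[19,12],[43,7],[45,0]]
[[19,12],[43,7],[45,0]]
[[2,20],[7,0],[19,12],[43,7],[45,0]]
[[2,20],[7,0],[19,12],[45,0]]
[[2,20],[7,0],[19,12],[50,0]]
[[2,20],[7,0],[19,12],[50,0]]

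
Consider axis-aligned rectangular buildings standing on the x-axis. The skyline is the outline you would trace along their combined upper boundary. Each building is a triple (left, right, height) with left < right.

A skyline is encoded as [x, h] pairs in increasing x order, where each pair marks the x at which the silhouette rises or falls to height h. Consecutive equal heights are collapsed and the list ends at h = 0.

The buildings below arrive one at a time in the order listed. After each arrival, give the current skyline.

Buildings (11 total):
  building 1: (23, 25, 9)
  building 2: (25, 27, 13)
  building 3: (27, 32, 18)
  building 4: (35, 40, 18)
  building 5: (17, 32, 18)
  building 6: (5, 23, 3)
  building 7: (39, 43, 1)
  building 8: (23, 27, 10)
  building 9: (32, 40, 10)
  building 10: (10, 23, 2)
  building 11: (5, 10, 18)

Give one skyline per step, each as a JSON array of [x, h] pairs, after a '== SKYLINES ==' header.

== SKYLINES ==
[[23,9],[25,0]]
[[23,9],[25,13],[27,0]]
[[23,9],[25,13],[27,18],[32,0]]
[[23,9],[25,13],[27,18],[32,0],[35,18],[40,0]]
[[17,18],[32,0],[35,18],[40,0]]
[[5,3],[17,18],[32,0],[35,18],[40,0]]
[[5,3],[17,18],[32,0],[35,18],[40,1],[43,0]]
[[5,3],[17,18],[32,0],[35,18],[40,1],[43,0]]
[[5,3],[17,18],[32,10],[35,18],[40,1],[43,0]]
[[5,3],[17,18],[32,10],[35,18],[40,1],[43,0]]
[[5,18],[10,3],[17,18],[32,10],[35,18],[40,1],[43,0]]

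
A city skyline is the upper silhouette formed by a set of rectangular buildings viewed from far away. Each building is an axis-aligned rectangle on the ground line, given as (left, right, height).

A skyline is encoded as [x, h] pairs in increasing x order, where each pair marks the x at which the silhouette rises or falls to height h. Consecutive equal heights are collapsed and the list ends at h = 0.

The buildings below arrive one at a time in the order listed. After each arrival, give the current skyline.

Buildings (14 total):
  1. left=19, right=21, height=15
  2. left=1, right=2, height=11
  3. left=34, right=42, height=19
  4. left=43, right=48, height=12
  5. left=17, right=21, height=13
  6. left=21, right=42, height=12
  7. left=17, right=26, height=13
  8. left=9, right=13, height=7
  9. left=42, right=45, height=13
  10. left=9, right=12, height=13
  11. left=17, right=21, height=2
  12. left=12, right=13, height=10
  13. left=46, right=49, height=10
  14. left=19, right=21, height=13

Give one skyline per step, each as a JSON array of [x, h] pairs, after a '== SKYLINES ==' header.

== SKYLINES ==
[[19,15],[21,0]]
[[1,11],[2,0],[19,15],[21,0]]
[[1,11],[2,0],[19,15],[21,0],[34,19],[42,0]]
[[1,11],[2,0],[19,15],[21,0],[34,19],[42,0],[43,12],[48,0]]
[[1,11],[2,0],[17,13],[19,15],[21,0],[34,19],[42,0],[43,12],[48,0]]
[[1,11],[2,0],[17,13],[19,15],[21,12],[34,19],[42,0],[43,12],[48,0]]
[[1,11],[2,0],[17,13],[19,15],[21,13],[26,12],[34,19],[42,0],[43,12],[48,0]]
[[1,11],[2,0],[9,7],[13,0],[17,13],[19,15],[21,13],[26,12],[34,19],[42,0],[43,12],[48,0]]
[[1,11],[2,0],[9,7],[13,0],[17,13],[19,15],[21,13],[26,12],[34,19],[42,13],[45,12],[48,0]]
[[1,11],[2,0],[9,13],[12,7],[13,0],[17,13],[19,15],[21,13],[26,12],[34,19],[42,13],[45,12],[48,0]]
[[1,11],[2,0],[9,13],[12,7],[13,0],[17,13],[19,15],[21,13],[26,12],[34,19],[42,13],[45,12],[48,0]]
[[1,11],[2,0],[9,13],[12,10],[13,0],[17,13],[19,15],[21,13],[26,12],[34,19],[42,13],[45,12],[48,0]]
[[1,11],[2,0],[9,13],[12,10],[13,0],[17,13],[19,15],[21,13],[26,12],[34,19],[42,13],[45,12],[48,10],[49,0]]
[[1,11],[2,0],[9,13],[12,10],[13,0],[17,13],[19,15],[21,13],[26,12],[34,19],[42,13],[45,12],[48,10],[49,0]]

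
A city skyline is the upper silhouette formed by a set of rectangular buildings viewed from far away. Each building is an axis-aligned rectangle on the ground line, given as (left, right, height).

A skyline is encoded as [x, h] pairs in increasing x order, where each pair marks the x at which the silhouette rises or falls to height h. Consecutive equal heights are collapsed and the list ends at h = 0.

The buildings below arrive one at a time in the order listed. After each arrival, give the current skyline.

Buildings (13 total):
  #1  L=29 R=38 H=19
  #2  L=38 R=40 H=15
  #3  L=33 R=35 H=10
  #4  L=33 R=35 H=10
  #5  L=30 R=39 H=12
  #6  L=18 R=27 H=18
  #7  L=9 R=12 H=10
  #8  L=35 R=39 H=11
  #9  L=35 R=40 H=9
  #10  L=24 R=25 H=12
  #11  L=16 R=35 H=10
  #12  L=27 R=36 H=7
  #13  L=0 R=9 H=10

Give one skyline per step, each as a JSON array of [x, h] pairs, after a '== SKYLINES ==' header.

== SKYLINES ==
[[29,19],[38,0]]
[[29,19],[38,15],[40,0]]
[[29,19],[38,15],[40,0]]
[[29,19],[38,15],[40,0]]
[[29,19],[38,15],[40,0]]
[[18,18],[27,0],[29,19],[38,15],[40,0]]
[[9,10],[12,0],[18,18],[27,0],[29,19],[38,15],[40,0]]
[[9,10],[12,0],[18,18],[27,0],[29,19],[38,15],[40,0]]
[[9,10],[12,0],[18,18],[27,0],[29,19],[38,15],[40,0]]
[[9,10],[12,0],[18,18],[27,0],[29,19],[38,15],[40,0]]
[[9,10],[12,0],[16,10],[18,18],[27,10],[29,19],[38,15],[40,0]]
[[9,10],[12,0],[16,10],[18,18],[27,10],[29,19],[38,15],[40,0]]
[[0,10],[12,0],[16,10],[18,18],[27,10],[29,19],[38,15],[40,0]]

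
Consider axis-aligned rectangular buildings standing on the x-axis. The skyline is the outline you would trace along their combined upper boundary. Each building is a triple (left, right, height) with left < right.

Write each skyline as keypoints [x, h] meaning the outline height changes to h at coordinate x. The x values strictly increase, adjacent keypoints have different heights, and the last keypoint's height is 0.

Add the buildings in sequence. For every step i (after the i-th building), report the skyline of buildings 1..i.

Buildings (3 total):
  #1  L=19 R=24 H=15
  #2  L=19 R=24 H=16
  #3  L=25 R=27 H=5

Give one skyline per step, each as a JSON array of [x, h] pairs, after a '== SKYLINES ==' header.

== SKYLINES ==
[[19,15],[24,0]]
[[19,16],[24,0]]
[[19,16],[24,0],[25,5],[27,0]]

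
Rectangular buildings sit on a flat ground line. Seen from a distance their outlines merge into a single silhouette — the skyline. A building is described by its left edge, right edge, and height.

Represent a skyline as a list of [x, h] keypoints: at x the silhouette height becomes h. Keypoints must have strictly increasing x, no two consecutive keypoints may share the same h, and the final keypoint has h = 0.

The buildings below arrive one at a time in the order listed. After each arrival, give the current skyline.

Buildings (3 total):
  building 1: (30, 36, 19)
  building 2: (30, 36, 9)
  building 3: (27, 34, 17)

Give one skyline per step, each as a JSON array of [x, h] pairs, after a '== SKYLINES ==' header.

== SKYLINES ==
[[30,19],[36,0]]
[[30,19],[36,0]]
[[27,17],[30,19],[36,0]]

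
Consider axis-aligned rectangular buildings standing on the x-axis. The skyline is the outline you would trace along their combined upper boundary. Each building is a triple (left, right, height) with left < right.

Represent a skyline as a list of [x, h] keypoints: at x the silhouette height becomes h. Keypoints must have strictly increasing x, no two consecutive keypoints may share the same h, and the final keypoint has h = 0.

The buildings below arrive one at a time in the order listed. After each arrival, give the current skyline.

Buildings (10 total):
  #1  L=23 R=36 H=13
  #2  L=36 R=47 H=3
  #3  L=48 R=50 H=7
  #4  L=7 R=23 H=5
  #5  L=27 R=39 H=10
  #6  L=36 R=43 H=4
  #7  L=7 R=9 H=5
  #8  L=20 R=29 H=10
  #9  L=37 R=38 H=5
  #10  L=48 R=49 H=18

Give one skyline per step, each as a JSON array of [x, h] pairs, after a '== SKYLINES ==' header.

== SKYLINES ==
[[23,13],[36,0]]
[[23,13],[36,3],[47,0]]
[[23,13],[36,3],[47,0],[48,7],[50,0]]
[[7,5],[23,13],[36,3],[47,0],[48,7],[50,0]]
[[7,5],[23,13],[36,10],[39,3],[47,0],[48,7],[50,0]]
[[7,5],[23,13],[36,10],[39,4],[43,3],[47,0],[48,7],[50,0]]
[[7,5],[23,13],[36,10],[39,4],[43,3],[47,0],[48,7],[50,0]]
[[7,5],[20,10],[23,13],[36,10],[39,4],[43,3],[47,0],[48,7],[50,0]]
[[7,5],[20,10],[23,13],[36,10],[39,4],[43,3],[47,0],[48,7],[50,0]]
[[7,5],[20,10],[23,13],[36,10],[39,4],[43,3],[47,0],[48,18],[49,7],[50,0]]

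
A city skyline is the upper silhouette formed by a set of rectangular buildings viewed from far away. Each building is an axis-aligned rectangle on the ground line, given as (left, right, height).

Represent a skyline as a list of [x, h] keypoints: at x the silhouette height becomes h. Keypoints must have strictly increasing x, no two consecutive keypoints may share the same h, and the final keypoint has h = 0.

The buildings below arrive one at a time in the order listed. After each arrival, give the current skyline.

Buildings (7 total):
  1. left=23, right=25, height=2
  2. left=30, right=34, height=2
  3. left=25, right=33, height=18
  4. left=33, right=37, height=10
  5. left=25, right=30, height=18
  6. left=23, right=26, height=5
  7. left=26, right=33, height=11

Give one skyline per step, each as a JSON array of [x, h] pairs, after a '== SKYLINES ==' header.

== SKYLINES ==
[[23,2],[25,0]]
[[23,2],[25,0],[30,2],[34,0]]
[[23,2],[25,18],[33,2],[34,0]]
[[23,2],[25,18],[33,10],[37,0]]
[[23,2],[25,18],[33,10],[37,0]]
[[23,5],[25,18],[33,10],[37,0]]
[[23,5],[25,18],[33,10],[37,0]]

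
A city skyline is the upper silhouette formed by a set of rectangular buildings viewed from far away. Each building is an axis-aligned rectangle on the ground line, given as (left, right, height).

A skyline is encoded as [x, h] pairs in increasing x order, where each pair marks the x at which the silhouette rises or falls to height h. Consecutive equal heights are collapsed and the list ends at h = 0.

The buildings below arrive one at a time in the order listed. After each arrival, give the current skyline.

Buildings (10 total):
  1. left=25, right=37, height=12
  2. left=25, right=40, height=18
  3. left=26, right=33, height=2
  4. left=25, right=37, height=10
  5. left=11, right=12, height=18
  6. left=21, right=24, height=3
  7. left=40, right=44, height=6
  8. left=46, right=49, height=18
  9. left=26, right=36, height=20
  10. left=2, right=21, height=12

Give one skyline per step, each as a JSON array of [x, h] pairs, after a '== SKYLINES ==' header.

== SKYLINES ==
[[25,12],[37,0]]
[[25,18],[40,0]]
[[25,18],[40,0]]
[[25,18],[40,0]]
[[11,18],[12,0],[25,18],[40,0]]
[[11,18],[12,0],[21,3],[24,0],[25,18],[40,0]]
[[11,18],[12,0],[21,3],[24,0],[25,18],[40,6],[44,0]]
[[11,18],[12,0],[21,3],[24,0],[25,18],[40,6],[44,0],[46,18],[49,0]]
[[11,18],[12,0],[21,3],[24,0],[25,18],[26,20],[36,18],[40,6],[44,0],[46,18],[49,0]]
[[2,12],[11,18],[12,12],[21,3],[24,0],[25,18],[26,20],[36,18],[40,6],[44,0],[46,18],[49,0]]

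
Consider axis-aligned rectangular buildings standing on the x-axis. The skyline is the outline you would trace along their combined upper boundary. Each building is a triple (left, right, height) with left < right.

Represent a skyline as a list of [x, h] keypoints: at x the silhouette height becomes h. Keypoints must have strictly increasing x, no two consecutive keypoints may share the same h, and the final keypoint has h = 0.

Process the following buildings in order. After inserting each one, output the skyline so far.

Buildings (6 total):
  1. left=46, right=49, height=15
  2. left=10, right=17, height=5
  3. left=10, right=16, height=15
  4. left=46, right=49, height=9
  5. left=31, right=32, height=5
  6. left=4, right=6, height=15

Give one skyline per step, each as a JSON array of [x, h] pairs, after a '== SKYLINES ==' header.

== SKYLINES ==
[[46,15],[49,0]]
[[10,5],[17,0],[46,15],[49,0]]
[[10,15],[16,5],[17,0],[46,15],[49,0]]
[[10,15],[16,5],[17,0],[46,15],[49,0]]
[[10,15],[16,5],[17,0],[31,5],[32,0],[46,15],[49,0]]
[[4,15],[6,0],[10,15],[16,5],[17,0],[31,5],[32,0],[46,15],[49,0]]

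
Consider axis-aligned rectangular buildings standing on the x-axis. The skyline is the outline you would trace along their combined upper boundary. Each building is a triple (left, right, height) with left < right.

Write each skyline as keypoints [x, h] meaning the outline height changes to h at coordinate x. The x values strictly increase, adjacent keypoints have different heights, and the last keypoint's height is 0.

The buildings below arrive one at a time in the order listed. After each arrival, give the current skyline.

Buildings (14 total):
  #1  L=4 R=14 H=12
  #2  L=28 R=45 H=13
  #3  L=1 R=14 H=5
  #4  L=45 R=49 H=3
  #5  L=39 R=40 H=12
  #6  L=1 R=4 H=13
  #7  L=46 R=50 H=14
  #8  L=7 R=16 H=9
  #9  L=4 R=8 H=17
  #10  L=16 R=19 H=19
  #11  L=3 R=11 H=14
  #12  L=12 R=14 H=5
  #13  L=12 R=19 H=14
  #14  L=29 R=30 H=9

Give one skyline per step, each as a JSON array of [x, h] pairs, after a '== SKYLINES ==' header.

== SKYLINES ==
[[4,12],[14,0]]
[[4,12],[14,0],[28,13],[45,0]]
[[1,5],[4,12],[14,0],[28,13],[45,0]]
[[1,5],[4,12],[14,0],[28,13],[45,3],[49,0]]
[[1,5],[4,12],[14,0],[28,13],[45,3],[49,0]]
[[1,13],[4,12],[14,0],[28,13],[45,3],[49,0]]
[[1,13],[4,12],[14,0],[28,13],[45,3],[46,14],[50,0]]
[[1,13],[4,12],[14,9],[16,0],[28,13],[45,3],[46,14],[50,0]]
[[1,13],[4,17],[8,12],[14,9],[16,0],[28,13],[45,3],[46,14],[50,0]]
[[1,13],[4,17],[8,12],[14,9],[16,19],[19,0],[28,13],[45,3],[46,14],[50,0]]
[[1,13],[3,14],[4,17],[8,14],[11,12],[14,9],[16,19],[19,0],[28,13],[45,3],[46,14],[50,0]]
[[1,13],[3,14],[4,17],[8,14],[11,12],[14,9],[16,19],[19,0],[28,13],[45,3],[46,14],[50,0]]
[[1,13],[3,14],[4,17],[8,14],[11,12],[12,14],[16,19],[19,0],[28,13],[45,3],[46,14],[50,0]]
[[1,13],[3,14],[4,17],[8,14],[11,12],[12,14],[16,19],[19,0],[28,13],[45,3],[46,14],[50,0]]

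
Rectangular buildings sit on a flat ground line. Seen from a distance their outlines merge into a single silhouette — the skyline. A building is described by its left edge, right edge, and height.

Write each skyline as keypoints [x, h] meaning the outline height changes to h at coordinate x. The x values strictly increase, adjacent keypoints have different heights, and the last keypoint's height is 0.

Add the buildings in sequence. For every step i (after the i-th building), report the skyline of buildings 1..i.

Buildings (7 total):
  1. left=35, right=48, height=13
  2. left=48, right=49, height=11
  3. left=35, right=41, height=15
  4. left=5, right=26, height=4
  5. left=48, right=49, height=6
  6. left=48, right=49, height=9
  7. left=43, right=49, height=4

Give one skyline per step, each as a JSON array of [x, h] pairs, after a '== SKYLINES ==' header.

== SKYLINES ==
[[35,13],[48,0]]
[[35,13],[48,11],[49,0]]
[[35,15],[41,13],[48,11],[49,0]]
[[5,4],[26,0],[35,15],[41,13],[48,11],[49,0]]
[[5,4],[26,0],[35,15],[41,13],[48,11],[49,0]]
[[5,4],[26,0],[35,15],[41,13],[48,11],[49,0]]
[[5,4],[26,0],[35,15],[41,13],[48,11],[49,0]]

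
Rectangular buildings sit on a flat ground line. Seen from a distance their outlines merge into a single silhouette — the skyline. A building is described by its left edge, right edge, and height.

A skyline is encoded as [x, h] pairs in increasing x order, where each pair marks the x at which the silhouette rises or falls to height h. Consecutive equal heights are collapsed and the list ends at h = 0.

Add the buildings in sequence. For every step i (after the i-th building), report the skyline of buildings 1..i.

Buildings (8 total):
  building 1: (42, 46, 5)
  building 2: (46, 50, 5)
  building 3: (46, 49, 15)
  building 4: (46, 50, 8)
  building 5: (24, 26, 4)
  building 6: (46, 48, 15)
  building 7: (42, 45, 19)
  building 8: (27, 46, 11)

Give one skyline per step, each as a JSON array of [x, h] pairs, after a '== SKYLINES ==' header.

== SKYLINES ==
[[42,5],[46,0]]
[[42,5],[50,0]]
[[42,5],[46,15],[49,5],[50,0]]
[[42,5],[46,15],[49,8],[50,0]]
[[24,4],[26,0],[42,5],[46,15],[49,8],[50,0]]
[[24,4],[26,0],[42,5],[46,15],[49,8],[50,0]]
[[24,4],[26,0],[42,19],[45,5],[46,15],[49,8],[50,0]]
[[24,4],[26,0],[27,11],[42,19],[45,11],[46,15],[49,8],[50,0]]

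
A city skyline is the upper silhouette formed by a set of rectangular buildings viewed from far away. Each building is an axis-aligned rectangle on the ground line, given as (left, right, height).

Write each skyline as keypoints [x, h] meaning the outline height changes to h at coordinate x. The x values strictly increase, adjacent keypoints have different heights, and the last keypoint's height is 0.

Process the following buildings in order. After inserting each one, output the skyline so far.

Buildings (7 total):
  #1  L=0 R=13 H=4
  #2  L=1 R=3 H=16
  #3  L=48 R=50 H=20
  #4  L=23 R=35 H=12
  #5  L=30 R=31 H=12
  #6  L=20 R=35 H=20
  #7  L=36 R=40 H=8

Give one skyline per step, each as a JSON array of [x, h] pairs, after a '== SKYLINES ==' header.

== SKYLINES ==
[[0,4],[13,0]]
[[0,4],[1,16],[3,4],[13,0]]
[[0,4],[1,16],[3,4],[13,0],[48,20],[50,0]]
[[0,4],[1,16],[3,4],[13,0],[23,12],[35,0],[48,20],[50,0]]
[[0,4],[1,16],[3,4],[13,0],[23,12],[35,0],[48,20],[50,0]]
[[0,4],[1,16],[3,4],[13,0],[20,20],[35,0],[48,20],[50,0]]
[[0,4],[1,16],[3,4],[13,0],[20,20],[35,0],[36,8],[40,0],[48,20],[50,0]]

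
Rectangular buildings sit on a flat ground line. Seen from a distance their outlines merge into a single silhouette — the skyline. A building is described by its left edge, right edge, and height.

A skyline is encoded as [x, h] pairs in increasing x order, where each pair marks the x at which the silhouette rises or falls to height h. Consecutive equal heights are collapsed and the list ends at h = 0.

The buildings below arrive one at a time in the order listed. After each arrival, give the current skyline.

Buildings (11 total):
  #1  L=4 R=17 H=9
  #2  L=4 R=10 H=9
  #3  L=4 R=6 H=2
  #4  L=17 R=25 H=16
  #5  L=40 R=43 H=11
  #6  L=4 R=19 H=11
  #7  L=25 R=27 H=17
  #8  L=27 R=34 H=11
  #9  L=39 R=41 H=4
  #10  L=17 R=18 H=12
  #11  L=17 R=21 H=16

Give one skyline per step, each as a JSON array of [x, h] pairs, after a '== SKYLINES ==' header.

== SKYLINES ==
[[4,9],[17,0]]
[[4,9],[17,0]]
[[4,9],[17,0]]
[[4,9],[17,16],[25,0]]
[[4,9],[17,16],[25,0],[40,11],[43,0]]
[[4,11],[17,16],[25,0],[40,11],[43,0]]
[[4,11],[17,16],[25,17],[27,0],[40,11],[43,0]]
[[4,11],[17,16],[25,17],[27,11],[34,0],[40,11],[43,0]]
[[4,11],[17,16],[25,17],[27,11],[34,0],[39,4],[40,11],[43,0]]
[[4,11],[17,16],[25,17],[27,11],[34,0],[39,4],[40,11],[43,0]]
[[4,11],[17,16],[25,17],[27,11],[34,0],[39,4],[40,11],[43,0]]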